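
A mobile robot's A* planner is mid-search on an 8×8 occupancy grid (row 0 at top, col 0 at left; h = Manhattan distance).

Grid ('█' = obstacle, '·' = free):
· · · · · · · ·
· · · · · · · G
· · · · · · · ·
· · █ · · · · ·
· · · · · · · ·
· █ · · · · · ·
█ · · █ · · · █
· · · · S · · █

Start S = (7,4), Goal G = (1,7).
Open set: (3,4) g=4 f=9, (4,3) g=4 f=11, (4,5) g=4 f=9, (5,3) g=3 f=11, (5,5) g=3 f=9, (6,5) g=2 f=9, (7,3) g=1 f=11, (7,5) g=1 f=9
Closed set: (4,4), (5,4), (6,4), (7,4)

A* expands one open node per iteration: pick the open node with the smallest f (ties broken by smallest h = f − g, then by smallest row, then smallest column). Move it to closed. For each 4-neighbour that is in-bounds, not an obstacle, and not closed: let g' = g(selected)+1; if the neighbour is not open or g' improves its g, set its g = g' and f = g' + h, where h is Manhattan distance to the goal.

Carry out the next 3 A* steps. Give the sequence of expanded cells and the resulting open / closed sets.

step 1: expand (3,4) (f=9, h=5) → closed; open now [(2,4) g=5 f=9, (3,3) g=5 f=11, (3,5) g=5 f=9, (4,3) g=4 f=11, (4,5) g=4 f=9, (5,3) g=3 f=11, (5,5) g=3 f=9, (6,5) g=2 f=9, (7,3) g=1 f=11, (7,5) g=1 f=9]
step 2: expand (2,4) (f=9, h=4) → closed; open now [(1,4) g=6 f=9, (2,3) g=6 f=11, (2,5) g=6 f=9, (3,3) g=5 f=11, (3,5) g=5 f=9, (4,3) g=4 f=11, (4,5) g=4 f=9, (5,3) g=3 f=11, (5,5) g=3 f=9, (6,5) g=2 f=9, (7,3) g=1 f=11, (7,5) g=1 f=9]
step 3: expand (1,4) (f=9, h=3) → closed; open now [(0,4) g=7 f=11, (1,3) g=7 f=11, (1,5) g=7 f=9, (2,3) g=6 f=11, (2,5) g=6 f=9, (3,3) g=5 f=11, (3,5) g=5 f=9, (4,3) g=4 f=11, (4,5) g=4 f=9, (5,3) g=3 f=11, (5,5) g=3 f=9, (6,5) g=2 f=9, (7,3) g=1 f=11, (7,5) g=1 f=9]

order=[(3,4) → (2,4) → (1,4)]; open=[(0,4) g=7 f=11, (1,3) g=7 f=11, (1,5) g=7 f=9, (2,3) g=6 f=11, (2,5) g=6 f=9, (3,3) g=5 f=11, (3,5) g=5 f=9, (4,3) g=4 f=11, (4,5) g=4 f=9, (5,3) g=3 f=11, (5,5) g=3 f=9, (6,5) g=2 f=9, (7,3) g=1 f=11, (7,5) g=1 f=9]; closed=[(1,4), (2,4), (3,4), (4,4), (5,4), (6,4), (7,4)]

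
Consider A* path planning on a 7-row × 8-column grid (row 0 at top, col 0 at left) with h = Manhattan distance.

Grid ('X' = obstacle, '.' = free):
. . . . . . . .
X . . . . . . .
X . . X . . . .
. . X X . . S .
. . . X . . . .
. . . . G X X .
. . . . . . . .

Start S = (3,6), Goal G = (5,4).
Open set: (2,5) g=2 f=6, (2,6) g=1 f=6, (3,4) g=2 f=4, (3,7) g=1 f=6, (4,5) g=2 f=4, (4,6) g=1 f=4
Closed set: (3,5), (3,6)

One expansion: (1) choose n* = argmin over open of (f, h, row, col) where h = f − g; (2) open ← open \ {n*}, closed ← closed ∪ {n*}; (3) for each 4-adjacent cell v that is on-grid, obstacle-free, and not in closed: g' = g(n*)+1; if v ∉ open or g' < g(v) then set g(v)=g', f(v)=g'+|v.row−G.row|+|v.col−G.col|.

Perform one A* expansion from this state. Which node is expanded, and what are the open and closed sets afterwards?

expanded=(3,4); open=[(2,4) g=3 f=6, (2,5) g=2 f=6, (2,6) g=1 f=6, (3,7) g=1 f=6, (4,4) g=3 f=4, (4,5) g=2 f=4, (4,6) g=1 f=4]; closed=[(3,4), (3,5), (3,6)]

step 1: expand (3,4) (f=4, h=2) → closed; open now [(2,4) g=3 f=6, (2,5) g=2 f=6, (2,6) g=1 f=6, (3,7) g=1 f=6, (4,4) g=3 f=4, (4,5) g=2 f=4, (4,6) g=1 f=4]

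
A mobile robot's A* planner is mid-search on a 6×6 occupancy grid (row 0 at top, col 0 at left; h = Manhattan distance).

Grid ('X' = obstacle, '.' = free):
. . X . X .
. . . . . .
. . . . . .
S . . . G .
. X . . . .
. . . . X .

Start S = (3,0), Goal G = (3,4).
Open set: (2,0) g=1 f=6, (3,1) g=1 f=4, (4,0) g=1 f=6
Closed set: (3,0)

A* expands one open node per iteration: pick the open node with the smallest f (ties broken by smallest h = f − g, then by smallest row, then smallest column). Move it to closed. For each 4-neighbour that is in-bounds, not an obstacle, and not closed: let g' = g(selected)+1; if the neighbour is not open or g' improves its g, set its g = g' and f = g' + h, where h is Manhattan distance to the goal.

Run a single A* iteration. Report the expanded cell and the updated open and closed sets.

expanded=(3,1); open=[(2,0) g=1 f=6, (2,1) g=2 f=6, (3,2) g=2 f=4, (4,0) g=1 f=6]; closed=[(3,0), (3,1)]

step 1: expand (3,1) (f=4, h=3) → closed; open now [(2,0) g=1 f=6, (2,1) g=2 f=6, (3,2) g=2 f=4, (4,0) g=1 f=6]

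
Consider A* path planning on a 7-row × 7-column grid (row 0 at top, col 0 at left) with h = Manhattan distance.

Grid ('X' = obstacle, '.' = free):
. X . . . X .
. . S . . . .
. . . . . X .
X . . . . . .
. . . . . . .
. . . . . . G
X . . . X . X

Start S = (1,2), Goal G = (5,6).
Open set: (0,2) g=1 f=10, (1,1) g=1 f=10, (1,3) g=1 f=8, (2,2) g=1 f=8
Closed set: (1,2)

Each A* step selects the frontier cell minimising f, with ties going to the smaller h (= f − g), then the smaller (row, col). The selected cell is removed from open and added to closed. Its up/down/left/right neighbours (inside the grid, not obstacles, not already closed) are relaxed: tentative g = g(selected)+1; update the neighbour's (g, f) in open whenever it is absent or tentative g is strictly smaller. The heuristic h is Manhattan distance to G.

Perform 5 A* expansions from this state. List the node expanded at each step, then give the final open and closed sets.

order=[(1,3) → (1,4) → (1,5) → (1,6) → (2,6)]; open=[(0,2) g=1 f=10, (0,3) g=2 f=10, (0,4) g=3 f=10, (0,6) g=5 f=10, (1,1) g=1 f=10, (2,2) g=1 f=8, (2,3) g=2 f=8, (2,4) g=3 f=8, (3,6) g=6 f=8]; closed=[(1,2), (1,3), (1,4), (1,5), (1,6), (2,6)]

step 1: expand (1,3) (f=8, h=7) → closed; open now [(0,2) g=1 f=10, (0,3) g=2 f=10, (1,1) g=1 f=10, (1,4) g=2 f=8, (2,2) g=1 f=8, (2,3) g=2 f=8]
step 2: expand (1,4) (f=8, h=6) → closed; open now [(0,2) g=1 f=10, (0,3) g=2 f=10, (0,4) g=3 f=10, (1,1) g=1 f=10, (1,5) g=3 f=8, (2,2) g=1 f=8, (2,3) g=2 f=8, (2,4) g=3 f=8]
step 3: expand (1,5) (f=8, h=5) → closed; open now [(0,2) g=1 f=10, (0,3) g=2 f=10, (0,4) g=3 f=10, (1,1) g=1 f=10, (1,6) g=4 f=8, (2,2) g=1 f=8, (2,3) g=2 f=8, (2,4) g=3 f=8]
step 4: expand (1,6) (f=8, h=4) → closed; open now [(0,2) g=1 f=10, (0,3) g=2 f=10, (0,4) g=3 f=10, (0,6) g=5 f=10, (1,1) g=1 f=10, (2,2) g=1 f=8, (2,3) g=2 f=8, (2,4) g=3 f=8, (2,6) g=5 f=8]
step 5: expand (2,6) (f=8, h=3) → closed; open now [(0,2) g=1 f=10, (0,3) g=2 f=10, (0,4) g=3 f=10, (0,6) g=5 f=10, (1,1) g=1 f=10, (2,2) g=1 f=8, (2,3) g=2 f=8, (2,4) g=3 f=8, (3,6) g=6 f=8]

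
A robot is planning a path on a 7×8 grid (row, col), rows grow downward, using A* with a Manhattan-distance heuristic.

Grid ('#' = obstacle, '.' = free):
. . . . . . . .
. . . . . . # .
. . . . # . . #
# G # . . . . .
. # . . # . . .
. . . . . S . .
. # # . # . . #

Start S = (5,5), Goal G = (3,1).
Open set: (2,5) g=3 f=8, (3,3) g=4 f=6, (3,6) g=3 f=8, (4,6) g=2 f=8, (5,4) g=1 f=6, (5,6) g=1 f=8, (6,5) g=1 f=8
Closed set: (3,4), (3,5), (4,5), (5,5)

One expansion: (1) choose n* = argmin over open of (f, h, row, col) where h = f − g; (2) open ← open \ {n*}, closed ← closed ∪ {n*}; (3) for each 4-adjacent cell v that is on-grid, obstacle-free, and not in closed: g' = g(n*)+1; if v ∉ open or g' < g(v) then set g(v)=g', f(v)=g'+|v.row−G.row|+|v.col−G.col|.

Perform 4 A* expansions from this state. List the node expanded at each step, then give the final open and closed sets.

step 1: expand (3,3) (f=6, h=2) → closed; open now [(2,3) g=5 f=8, (2,5) g=3 f=8, (3,6) g=3 f=8, (4,3) g=5 f=8, (4,6) g=2 f=8, (5,4) g=1 f=6, (5,6) g=1 f=8, (6,5) g=1 f=8]
step 2: expand (5,4) (f=6, h=5) → closed; open now [(2,3) g=5 f=8, (2,5) g=3 f=8, (3,6) g=3 f=8, (4,3) g=5 f=8, (4,6) g=2 f=8, (5,3) g=2 f=6, (5,6) g=1 f=8, (6,5) g=1 f=8]
step 3: expand (5,3) (f=6, h=4) → closed; open now [(2,3) g=5 f=8, (2,5) g=3 f=8, (3,6) g=3 f=8, (4,3) g=3 f=6, (4,6) g=2 f=8, (5,2) g=3 f=6, (5,6) g=1 f=8, (6,3) g=3 f=8, (6,5) g=1 f=8]
step 4: expand (4,3) (f=6, h=3) → closed; open now [(2,3) g=5 f=8, (2,5) g=3 f=8, (3,6) g=3 f=8, (4,2) g=4 f=6, (4,6) g=2 f=8, (5,2) g=3 f=6, (5,6) g=1 f=8, (6,3) g=3 f=8, (6,5) g=1 f=8]

order=[(3,3) → (5,4) → (5,3) → (4,3)]; open=[(2,3) g=5 f=8, (2,5) g=3 f=8, (3,6) g=3 f=8, (4,2) g=4 f=6, (4,6) g=2 f=8, (5,2) g=3 f=6, (5,6) g=1 f=8, (6,3) g=3 f=8, (6,5) g=1 f=8]; closed=[(3,3), (3,4), (3,5), (4,3), (4,5), (5,3), (5,4), (5,5)]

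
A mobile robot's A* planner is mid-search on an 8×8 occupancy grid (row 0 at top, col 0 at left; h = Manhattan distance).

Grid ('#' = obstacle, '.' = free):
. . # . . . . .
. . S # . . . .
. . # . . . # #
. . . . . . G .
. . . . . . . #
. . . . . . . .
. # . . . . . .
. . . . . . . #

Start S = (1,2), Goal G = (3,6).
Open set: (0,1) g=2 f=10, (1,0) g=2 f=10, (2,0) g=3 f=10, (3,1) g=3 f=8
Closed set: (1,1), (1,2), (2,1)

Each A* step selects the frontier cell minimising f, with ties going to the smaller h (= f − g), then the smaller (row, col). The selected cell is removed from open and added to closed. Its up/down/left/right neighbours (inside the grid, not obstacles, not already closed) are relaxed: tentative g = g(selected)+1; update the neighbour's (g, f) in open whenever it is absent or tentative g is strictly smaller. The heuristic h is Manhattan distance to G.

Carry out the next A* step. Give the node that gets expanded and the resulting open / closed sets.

step 1: expand (3,1) (f=8, h=5) → closed; open now [(0,1) g=2 f=10, (1,0) g=2 f=10, (2,0) g=3 f=10, (3,0) g=4 f=10, (3,2) g=4 f=8, (4,1) g=4 f=10]

expanded=(3,1); open=[(0,1) g=2 f=10, (1,0) g=2 f=10, (2,0) g=3 f=10, (3,0) g=4 f=10, (3,2) g=4 f=8, (4,1) g=4 f=10]; closed=[(1,1), (1,2), (2,1), (3,1)]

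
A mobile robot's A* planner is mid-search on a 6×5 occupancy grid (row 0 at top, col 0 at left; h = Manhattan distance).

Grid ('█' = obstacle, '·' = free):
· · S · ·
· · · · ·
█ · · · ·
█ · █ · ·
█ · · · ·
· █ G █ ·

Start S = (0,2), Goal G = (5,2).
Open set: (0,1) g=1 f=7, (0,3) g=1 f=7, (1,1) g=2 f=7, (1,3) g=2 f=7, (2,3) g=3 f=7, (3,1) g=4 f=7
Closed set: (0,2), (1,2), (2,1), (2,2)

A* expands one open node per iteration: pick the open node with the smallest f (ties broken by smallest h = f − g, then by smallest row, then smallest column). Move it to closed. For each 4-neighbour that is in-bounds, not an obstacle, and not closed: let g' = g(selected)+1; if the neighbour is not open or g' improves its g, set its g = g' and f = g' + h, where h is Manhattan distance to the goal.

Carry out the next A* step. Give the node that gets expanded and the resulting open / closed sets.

expanded=(3,1); open=[(0,1) g=1 f=7, (0,3) g=1 f=7, (1,1) g=2 f=7, (1,3) g=2 f=7, (2,3) g=3 f=7, (4,1) g=5 f=7]; closed=[(0,2), (1,2), (2,1), (2,2), (3,1)]

step 1: expand (3,1) (f=7, h=3) → closed; open now [(0,1) g=1 f=7, (0,3) g=1 f=7, (1,1) g=2 f=7, (1,3) g=2 f=7, (2,3) g=3 f=7, (4,1) g=5 f=7]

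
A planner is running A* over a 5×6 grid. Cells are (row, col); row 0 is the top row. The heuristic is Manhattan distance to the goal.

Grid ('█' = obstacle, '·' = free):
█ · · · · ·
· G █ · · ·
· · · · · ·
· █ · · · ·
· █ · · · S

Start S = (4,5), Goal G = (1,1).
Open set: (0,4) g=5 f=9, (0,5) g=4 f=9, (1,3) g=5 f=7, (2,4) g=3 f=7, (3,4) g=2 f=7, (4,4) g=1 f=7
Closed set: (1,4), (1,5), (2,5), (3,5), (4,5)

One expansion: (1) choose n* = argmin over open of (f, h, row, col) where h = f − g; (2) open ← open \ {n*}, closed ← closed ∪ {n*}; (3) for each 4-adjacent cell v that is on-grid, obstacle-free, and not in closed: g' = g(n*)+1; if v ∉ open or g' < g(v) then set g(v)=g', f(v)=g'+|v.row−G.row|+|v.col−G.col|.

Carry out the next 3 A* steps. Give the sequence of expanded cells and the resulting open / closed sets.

order=[(1,3) → (2,4) → (2,3)]; open=[(0,3) g=6 f=9, (0,4) g=5 f=9, (0,5) g=4 f=9, (2,2) g=5 f=7, (3,3) g=5 f=9, (3,4) g=2 f=7, (4,4) g=1 f=7]; closed=[(1,3), (1,4), (1,5), (2,3), (2,4), (2,5), (3,5), (4,5)]

step 1: expand (1,3) (f=7, h=2) → closed; open now [(0,3) g=6 f=9, (0,4) g=5 f=9, (0,5) g=4 f=9, (2,3) g=6 f=9, (2,4) g=3 f=7, (3,4) g=2 f=7, (4,4) g=1 f=7]
step 2: expand (2,4) (f=7, h=4) → closed; open now [(0,3) g=6 f=9, (0,4) g=5 f=9, (0,5) g=4 f=9, (2,3) g=4 f=7, (3,4) g=2 f=7, (4,4) g=1 f=7]
step 3: expand (2,3) (f=7, h=3) → closed; open now [(0,3) g=6 f=9, (0,4) g=5 f=9, (0,5) g=4 f=9, (2,2) g=5 f=7, (3,3) g=5 f=9, (3,4) g=2 f=7, (4,4) g=1 f=7]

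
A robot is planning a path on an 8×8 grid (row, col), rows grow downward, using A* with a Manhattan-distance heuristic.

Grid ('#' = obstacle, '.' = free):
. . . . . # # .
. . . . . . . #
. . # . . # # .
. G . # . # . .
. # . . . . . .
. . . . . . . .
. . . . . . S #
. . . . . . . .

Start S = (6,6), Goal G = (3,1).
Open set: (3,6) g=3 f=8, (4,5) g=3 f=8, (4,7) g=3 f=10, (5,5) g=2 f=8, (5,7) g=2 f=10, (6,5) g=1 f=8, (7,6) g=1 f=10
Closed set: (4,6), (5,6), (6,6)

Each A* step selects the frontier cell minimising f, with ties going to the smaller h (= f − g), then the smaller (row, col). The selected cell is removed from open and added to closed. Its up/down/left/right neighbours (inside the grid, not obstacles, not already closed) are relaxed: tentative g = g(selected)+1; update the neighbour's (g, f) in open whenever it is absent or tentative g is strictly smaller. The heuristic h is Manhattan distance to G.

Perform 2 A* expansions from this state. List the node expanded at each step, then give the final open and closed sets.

step 1: expand (3,6) (f=8, h=5) → closed; open now [(3,7) g=4 f=10, (4,5) g=3 f=8, (4,7) g=3 f=10, (5,5) g=2 f=8, (5,7) g=2 f=10, (6,5) g=1 f=8, (7,6) g=1 f=10]
step 2: expand (4,5) (f=8, h=5) → closed; open now [(3,7) g=4 f=10, (4,4) g=4 f=8, (4,7) g=3 f=10, (5,5) g=2 f=8, (5,7) g=2 f=10, (6,5) g=1 f=8, (7,6) g=1 f=10]

order=[(3,6) → (4,5)]; open=[(3,7) g=4 f=10, (4,4) g=4 f=8, (4,7) g=3 f=10, (5,5) g=2 f=8, (5,7) g=2 f=10, (6,5) g=1 f=8, (7,6) g=1 f=10]; closed=[(3,6), (4,5), (4,6), (5,6), (6,6)]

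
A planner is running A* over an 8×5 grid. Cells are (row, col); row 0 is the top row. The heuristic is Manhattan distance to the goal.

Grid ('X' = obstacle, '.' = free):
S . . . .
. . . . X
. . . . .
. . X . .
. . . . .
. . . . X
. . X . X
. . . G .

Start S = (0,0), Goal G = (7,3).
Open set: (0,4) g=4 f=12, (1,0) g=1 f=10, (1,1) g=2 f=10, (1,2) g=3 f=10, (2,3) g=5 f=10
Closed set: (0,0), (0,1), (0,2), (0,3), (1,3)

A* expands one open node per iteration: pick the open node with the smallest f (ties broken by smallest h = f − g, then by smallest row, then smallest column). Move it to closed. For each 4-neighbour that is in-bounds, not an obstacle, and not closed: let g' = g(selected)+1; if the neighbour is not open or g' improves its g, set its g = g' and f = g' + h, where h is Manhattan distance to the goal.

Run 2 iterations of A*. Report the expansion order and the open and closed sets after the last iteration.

step 1: expand (2,3) (f=10, h=5) → closed; open now [(0,4) g=4 f=12, (1,0) g=1 f=10, (1,1) g=2 f=10, (1,2) g=3 f=10, (2,2) g=6 f=12, (2,4) g=6 f=12, (3,3) g=6 f=10]
step 2: expand (3,3) (f=10, h=4) → closed; open now [(0,4) g=4 f=12, (1,0) g=1 f=10, (1,1) g=2 f=10, (1,2) g=3 f=10, (2,2) g=6 f=12, (2,4) g=6 f=12, (3,4) g=7 f=12, (4,3) g=7 f=10]

order=[(2,3) → (3,3)]; open=[(0,4) g=4 f=12, (1,0) g=1 f=10, (1,1) g=2 f=10, (1,2) g=3 f=10, (2,2) g=6 f=12, (2,4) g=6 f=12, (3,4) g=7 f=12, (4,3) g=7 f=10]; closed=[(0,0), (0,1), (0,2), (0,3), (1,3), (2,3), (3,3)]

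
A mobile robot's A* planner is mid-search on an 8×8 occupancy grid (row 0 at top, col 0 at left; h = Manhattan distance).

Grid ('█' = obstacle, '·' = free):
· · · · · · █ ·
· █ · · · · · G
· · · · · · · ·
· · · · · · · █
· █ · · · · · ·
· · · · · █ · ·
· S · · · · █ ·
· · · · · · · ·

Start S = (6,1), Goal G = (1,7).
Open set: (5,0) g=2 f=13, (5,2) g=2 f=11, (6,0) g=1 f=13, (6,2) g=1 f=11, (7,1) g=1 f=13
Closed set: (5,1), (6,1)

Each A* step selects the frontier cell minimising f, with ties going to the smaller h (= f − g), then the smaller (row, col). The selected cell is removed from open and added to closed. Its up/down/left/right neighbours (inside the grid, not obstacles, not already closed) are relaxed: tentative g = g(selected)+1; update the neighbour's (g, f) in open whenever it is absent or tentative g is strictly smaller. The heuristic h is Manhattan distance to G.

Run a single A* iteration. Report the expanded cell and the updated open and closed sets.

expanded=(5,2); open=[(4,2) g=3 f=11, (5,0) g=2 f=13, (5,3) g=3 f=11, (6,0) g=1 f=13, (6,2) g=1 f=11, (7,1) g=1 f=13]; closed=[(5,1), (5,2), (6,1)]

step 1: expand (5,2) (f=11, h=9) → closed; open now [(4,2) g=3 f=11, (5,0) g=2 f=13, (5,3) g=3 f=11, (6,0) g=1 f=13, (6,2) g=1 f=11, (7,1) g=1 f=13]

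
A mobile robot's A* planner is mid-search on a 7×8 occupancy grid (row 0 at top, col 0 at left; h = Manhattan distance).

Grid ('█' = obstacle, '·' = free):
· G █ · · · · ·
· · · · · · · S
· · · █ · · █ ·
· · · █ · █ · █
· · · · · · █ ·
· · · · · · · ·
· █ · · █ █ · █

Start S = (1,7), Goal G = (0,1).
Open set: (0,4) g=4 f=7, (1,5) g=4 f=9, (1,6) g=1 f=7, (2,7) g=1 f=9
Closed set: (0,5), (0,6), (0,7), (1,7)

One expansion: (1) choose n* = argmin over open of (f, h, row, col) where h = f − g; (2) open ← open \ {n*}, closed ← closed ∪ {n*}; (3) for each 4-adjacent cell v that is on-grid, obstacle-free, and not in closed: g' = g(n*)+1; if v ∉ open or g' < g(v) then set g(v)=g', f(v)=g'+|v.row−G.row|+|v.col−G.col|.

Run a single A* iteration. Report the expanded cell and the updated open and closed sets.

step 1: expand (0,4) (f=7, h=3) → closed; open now [(0,3) g=5 f=7, (1,4) g=5 f=9, (1,5) g=4 f=9, (1,6) g=1 f=7, (2,7) g=1 f=9]

expanded=(0,4); open=[(0,3) g=5 f=7, (1,4) g=5 f=9, (1,5) g=4 f=9, (1,6) g=1 f=7, (2,7) g=1 f=9]; closed=[(0,4), (0,5), (0,6), (0,7), (1,7)]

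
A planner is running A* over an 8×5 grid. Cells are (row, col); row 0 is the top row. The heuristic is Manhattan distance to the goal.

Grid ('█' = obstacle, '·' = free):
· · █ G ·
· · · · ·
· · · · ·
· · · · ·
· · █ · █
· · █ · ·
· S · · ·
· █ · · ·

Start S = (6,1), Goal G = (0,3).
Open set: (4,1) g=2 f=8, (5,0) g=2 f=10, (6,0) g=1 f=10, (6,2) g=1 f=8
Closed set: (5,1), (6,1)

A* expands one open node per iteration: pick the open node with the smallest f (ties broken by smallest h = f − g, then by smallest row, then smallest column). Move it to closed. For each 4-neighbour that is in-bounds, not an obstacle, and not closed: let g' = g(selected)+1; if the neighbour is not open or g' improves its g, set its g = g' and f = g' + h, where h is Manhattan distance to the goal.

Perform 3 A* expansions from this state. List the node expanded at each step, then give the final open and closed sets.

step 1: expand (4,1) (f=8, h=6) → closed; open now [(3,1) g=3 f=8, (4,0) g=3 f=10, (5,0) g=2 f=10, (6,0) g=1 f=10, (6,2) g=1 f=8]
step 2: expand (3,1) (f=8, h=5) → closed; open now [(2,1) g=4 f=8, (3,0) g=4 f=10, (3,2) g=4 f=8, (4,0) g=3 f=10, (5,0) g=2 f=10, (6,0) g=1 f=10, (6,2) g=1 f=8]
step 3: expand (2,1) (f=8, h=4) → closed; open now [(1,1) g=5 f=8, (2,0) g=5 f=10, (2,2) g=5 f=8, (3,0) g=4 f=10, (3,2) g=4 f=8, (4,0) g=3 f=10, (5,0) g=2 f=10, (6,0) g=1 f=10, (6,2) g=1 f=8]

order=[(4,1) → (3,1) → (2,1)]; open=[(1,1) g=5 f=8, (2,0) g=5 f=10, (2,2) g=5 f=8, (3,0) g=4 f=10, (3,2) g=4 f=8, (4,0) g=3 f=10, (5,0) g=2 f=10, (6,0) g=1 f=10, (6,2) g=1 f=8]; closed=[(2,1), (3,1), (4,1), (5,1), (6,1)]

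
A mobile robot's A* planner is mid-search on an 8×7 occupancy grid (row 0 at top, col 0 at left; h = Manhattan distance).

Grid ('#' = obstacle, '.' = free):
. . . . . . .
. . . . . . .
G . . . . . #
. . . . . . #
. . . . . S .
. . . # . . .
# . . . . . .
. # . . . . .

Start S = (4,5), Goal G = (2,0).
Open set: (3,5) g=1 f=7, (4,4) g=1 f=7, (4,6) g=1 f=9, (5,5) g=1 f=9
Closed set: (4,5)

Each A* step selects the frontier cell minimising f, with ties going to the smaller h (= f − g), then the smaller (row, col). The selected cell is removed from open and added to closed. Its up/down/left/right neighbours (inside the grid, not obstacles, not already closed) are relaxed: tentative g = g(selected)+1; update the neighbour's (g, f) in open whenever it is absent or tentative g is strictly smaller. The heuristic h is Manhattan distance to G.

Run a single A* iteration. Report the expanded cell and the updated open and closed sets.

expanded=(3,5); open=[(2,5) g=2 f=7, (3,4) g=2 f=7, (4,4) g=1 f=7, (4,6) g=1 f=9, (5,5) g=1 f=9]; closed=[(3,5), (4,5)]

step 1: expand (3,5) (f=7, h=6) → closed; open now [(2,5) g=2 f=7, (3,4) g=2 f=7, (4,4) g=1 f=7, (4,6) g=1 f=9, (5,5) g=1 f=9]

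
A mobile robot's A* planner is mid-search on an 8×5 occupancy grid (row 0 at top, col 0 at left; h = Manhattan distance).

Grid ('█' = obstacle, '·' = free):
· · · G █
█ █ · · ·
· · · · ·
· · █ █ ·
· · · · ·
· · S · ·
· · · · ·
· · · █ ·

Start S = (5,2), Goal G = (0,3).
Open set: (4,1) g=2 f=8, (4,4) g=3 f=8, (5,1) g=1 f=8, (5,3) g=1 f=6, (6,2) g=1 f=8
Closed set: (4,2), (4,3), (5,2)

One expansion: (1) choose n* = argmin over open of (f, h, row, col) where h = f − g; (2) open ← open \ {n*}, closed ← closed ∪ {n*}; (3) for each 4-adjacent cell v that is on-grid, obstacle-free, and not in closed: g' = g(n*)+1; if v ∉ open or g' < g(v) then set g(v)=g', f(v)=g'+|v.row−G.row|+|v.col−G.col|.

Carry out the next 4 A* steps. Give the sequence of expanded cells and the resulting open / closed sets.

order=[(5,3) → (4,4) → (3,4) → (2,4)]; open=[(1,4) g=6 f=8, (2,3) g=6 f=8, (4,1) g=2 f=8, (5,1) g=1 f=8, (5,4) g=2 f=8, (6,2) g=1 f=8, (6,3) g=2 f=8]; closed=[(2,4), (3,4), (4,2), (4,3), (4,4), (5,2), (5,3)]

step 1: expand (5,3) (f=6, h=5) → closed; open now [(4,1) g=2 f=8, (4,4) g=3 f=8, (5,1) g=1 f=8, (5,4) g=2 f=8, (6,2) g=1 f=8, (6,3) g=2 f=8]
step 2: expand (4,4) (f=8, h=5) → closed; open now [(3,4) g=4 f=8, (4,1) g=2 f=8, (5,1) g=1 f=8, (5,4) g=2 f=8, (6,2) g=1 f=8, (6,3) g=2 f=8]
step 3: expand (3,4) (f=8, h=4) → closed; open now [(2,4) g=5 f=8, (4,1) g=2 f=8, (5,1) g=1 f=8, (5,4) g=2 f=8, (6,2) g=1 f=8, (6,3) g=2 f=8]
step 4: expand (2,4) (f=8, h=3) → closed; open now [(1,4) g=6 f=8, (2,3) g=6 f=8, (4,1) g=2 f=8, (5,1) g=1 f=8, (5,4) g=2 f=8, (6,2) g=1 f=8, (6,3) g=2 f=8]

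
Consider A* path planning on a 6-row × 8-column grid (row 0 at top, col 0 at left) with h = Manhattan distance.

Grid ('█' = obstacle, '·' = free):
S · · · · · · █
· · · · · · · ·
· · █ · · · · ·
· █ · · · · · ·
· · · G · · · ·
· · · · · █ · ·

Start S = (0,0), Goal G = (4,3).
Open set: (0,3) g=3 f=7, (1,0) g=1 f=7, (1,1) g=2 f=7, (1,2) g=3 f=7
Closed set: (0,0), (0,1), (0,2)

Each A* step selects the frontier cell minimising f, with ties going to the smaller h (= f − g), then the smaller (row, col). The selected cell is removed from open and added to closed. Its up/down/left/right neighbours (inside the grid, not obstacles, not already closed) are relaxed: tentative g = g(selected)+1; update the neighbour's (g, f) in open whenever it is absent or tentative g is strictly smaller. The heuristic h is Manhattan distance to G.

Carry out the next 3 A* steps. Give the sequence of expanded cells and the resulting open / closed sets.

step 1: expand (0,3) (f=7, h=4) → closed; open now [(0,4) g=4 f=9, (1,0) g=1 f=7, (1,1) g=2 f=7, (1,2) g=3 f=7, (1,3) g=4 f=7]
step 2: expand (1,3) (f=7, h=3) → closed; open now [(0,4) g=4 f=9, (1,0) g=1 f=7, (1,1) g=2 f=7, (1,2) g=3 f=7, (1,4) g=5 f=9, (2,3) g=5 f=7]
step 3: expand (2,3) (f=7, h=2) → closed; open now [(0,4) g=4 f=9, (1,0) g=1 f=7, (1,1) g=2 f=7, (1,2) g=3 f=7, (1,4) g=5 f=9, (2,4) g=6 f=9, (3,3) g=6 f=7]

order=[(0,3) → (1,3) → (2,3)]; open=[(0,4) g=4 f=9, (1,0) g=1 f=7, (1,1) g=2 f=7, (1,2) g=3 f=7, (1,4) g=5 f=9, (2,4) g=6 f=9, (3,3) g=6 f=7]; closed=[(0,0), (0,1), (0,2), (0,3), (1,3), (2,3)]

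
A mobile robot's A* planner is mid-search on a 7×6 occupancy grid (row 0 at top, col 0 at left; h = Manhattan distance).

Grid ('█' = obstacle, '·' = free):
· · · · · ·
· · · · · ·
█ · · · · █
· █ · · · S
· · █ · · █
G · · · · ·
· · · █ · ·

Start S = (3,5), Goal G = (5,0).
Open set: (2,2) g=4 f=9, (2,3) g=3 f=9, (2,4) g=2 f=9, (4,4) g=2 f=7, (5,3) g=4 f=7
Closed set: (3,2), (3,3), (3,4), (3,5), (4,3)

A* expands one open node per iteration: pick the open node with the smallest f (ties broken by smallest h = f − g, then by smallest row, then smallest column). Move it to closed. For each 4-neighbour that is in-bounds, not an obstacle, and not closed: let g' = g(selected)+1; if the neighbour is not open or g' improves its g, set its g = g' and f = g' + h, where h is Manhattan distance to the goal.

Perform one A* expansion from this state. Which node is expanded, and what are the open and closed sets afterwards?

expanded=(5,3); open=[(2,2) g=4 f=9, (2,3) g=3 f=9, (2,4) g=2 f=9, (4,4) g=2 f=7, (5,2) g=5 f=7, (5,4) g=5 f=9]; closed=[(3,2), (3,3), (3,4), (3,5), (4,3), (5,3)]

step 1: expand (5,3) (f=7, h=3) → closed; open now [(2,2) g=4 f=9, (2,3) g=3 f=9, (2,4) g=2 f=9, (4,4) g=2 f=7, (5,2) g=5 f=7, (5,4) g=5 f=9]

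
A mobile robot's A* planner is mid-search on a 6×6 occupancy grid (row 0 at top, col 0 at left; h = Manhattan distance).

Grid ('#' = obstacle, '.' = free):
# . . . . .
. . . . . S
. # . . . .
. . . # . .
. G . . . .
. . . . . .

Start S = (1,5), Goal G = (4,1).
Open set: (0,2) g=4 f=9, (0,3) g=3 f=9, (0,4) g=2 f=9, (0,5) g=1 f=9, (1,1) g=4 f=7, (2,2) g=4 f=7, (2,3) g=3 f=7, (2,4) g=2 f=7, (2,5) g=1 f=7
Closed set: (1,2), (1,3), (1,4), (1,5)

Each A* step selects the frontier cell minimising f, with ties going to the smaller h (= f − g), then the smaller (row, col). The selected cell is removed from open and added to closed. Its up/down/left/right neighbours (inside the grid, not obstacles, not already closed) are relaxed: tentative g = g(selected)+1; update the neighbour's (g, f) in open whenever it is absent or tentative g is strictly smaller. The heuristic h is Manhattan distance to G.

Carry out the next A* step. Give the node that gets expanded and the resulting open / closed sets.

expanded=(1,1); open=[(0,1) g=5 f=9, (0,2) g=4 f=9, (0,3) g=3 f=9, (0,4) g=2 f=9, (0,5) g=1 f=9, (1,0) g=5 f=9, (2,2) g=4 f=7, (2,3) g=3 f=7, (2,4) g=2 f=7, (2,5) g=1 f=7]; closed=[(1,1), (1,2), (1,3), (1,4), (1,5)]

step 1: expand (1,1) (f=7, h=3) → closed; open now [(0,1) g=5 f=9, (0,2) g=4 f=9, (0,3) g=3 f=9, (0,4) g=2 f=9, (0,5) g=1 f=9, (1,0) g=5 f=9, (2,2) g=4 f=7, (2,3) g=3 f=7, (2,4) g=2 f=7, (2,5) g=1 f=7]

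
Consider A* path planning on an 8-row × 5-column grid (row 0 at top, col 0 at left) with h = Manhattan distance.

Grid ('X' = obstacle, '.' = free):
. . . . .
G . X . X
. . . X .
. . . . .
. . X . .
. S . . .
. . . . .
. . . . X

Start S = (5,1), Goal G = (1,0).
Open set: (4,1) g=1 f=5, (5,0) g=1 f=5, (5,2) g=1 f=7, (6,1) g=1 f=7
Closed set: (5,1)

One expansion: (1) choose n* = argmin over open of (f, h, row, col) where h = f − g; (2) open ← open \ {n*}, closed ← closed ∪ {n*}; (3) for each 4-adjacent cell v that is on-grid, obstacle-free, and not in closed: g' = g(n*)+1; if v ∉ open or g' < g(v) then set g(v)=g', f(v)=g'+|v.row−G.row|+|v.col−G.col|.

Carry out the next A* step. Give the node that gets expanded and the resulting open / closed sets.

step 1: expand (4,1) (f=5, h=4) → closed; open now [(3,1) g=2 f=5, (4,0) g=2 f=5, (5,0) g=1 f=5, (5,2) g=1 f=7, (6,1) g=1 f=7]

expanded=(4,1); open=[(3,1) g=2 f=5, (4,0) g=2 f=5, (5,0) g=1 f=5, (5,2) g=1 f=7, (6,1) g=1 f=7]; closed=[(4,1), (5,1)]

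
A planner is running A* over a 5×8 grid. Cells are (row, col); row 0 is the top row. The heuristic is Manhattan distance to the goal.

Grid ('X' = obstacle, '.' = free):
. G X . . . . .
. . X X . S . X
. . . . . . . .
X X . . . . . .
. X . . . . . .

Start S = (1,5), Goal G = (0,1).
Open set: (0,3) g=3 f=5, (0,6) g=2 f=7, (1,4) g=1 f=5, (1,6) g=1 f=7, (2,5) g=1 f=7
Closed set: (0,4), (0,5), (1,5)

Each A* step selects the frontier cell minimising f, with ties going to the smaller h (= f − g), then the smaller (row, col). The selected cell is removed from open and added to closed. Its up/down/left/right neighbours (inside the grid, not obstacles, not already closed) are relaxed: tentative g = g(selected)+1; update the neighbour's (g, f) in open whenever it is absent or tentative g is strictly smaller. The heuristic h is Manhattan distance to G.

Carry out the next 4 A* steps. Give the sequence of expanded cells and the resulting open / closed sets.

step 1: expand (0,3) (f=5, h=2) → closed; open now [(0,6) g=2 f=7, (1,4) g=1 f=5, (1,6) g=1 f=7, (2,5) g=1 f=7]
step 2: expand (1,4) (f=5, h=4) → closed; open now [(0,6) g=2 f=7, (1,6) g=1 f=7, (2,4) g=2 f=7, (2,5) g=1 f=7]
step 3: expand (0,6) (f=7, h=5) → closed; open now [(0,7) g=3 f=9, (1,6) g=1 f=7, (2,4) g=2 f=7, (2,5) g=1 f=7]
step 4: expand (2,4) (f=7, h=5) → closed; open now [(0,7) g=3 f=9, (1,6) g=1 f=7, (2,3) g=3 f=7, (2,5) g=1 f=7, (3,4) g=3 f=9]

order=[(0,3) → (1,4) → (0,6) → (2,4)]; open=[(0,7) g=3 f=9, (1,6) g=1 f=7, (2,3) g=3 f=7, (2,5) g=1 f=7, (3,4) g=3 f=9]; closed=[(0,3), (0,4), (0,5), (0,6), (1,4), (1,5), (2,4)]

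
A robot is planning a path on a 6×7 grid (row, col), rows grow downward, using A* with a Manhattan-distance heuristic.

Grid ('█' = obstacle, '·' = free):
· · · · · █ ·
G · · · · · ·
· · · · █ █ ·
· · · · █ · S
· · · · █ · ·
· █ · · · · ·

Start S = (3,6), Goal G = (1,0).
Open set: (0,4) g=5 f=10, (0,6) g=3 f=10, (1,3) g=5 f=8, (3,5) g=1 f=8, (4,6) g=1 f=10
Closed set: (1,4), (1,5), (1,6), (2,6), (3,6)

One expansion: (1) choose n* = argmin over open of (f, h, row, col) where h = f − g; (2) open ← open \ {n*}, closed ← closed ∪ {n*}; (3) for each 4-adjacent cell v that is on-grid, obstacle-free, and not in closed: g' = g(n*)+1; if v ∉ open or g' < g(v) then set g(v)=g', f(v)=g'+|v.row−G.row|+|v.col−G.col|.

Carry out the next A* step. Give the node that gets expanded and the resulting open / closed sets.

expanded=(1,3); open=[(0,3) g=6 f=10, (0,4) g=5 f=10, (0,6) g=3 f=10, (1,2) g=6 f=8, (2,3) g=6 f=10, (3,5) g=1 f=8, (4,6) g=1 f=10]; closed=[(1,3), (1,4), (1,5), (1,6), (2,6), (3,6)]

step 1: expand (1,3) (f=8, h=3) → closed; open now [(0,3) g=6 f=10, (0,4) g=5 f=10, (0,6) g=3 f=10, (1,2) g=6 f=8, (2,3) g=6 f=10, (3,5) g=1 f=8, (4,6) g=1 f=10]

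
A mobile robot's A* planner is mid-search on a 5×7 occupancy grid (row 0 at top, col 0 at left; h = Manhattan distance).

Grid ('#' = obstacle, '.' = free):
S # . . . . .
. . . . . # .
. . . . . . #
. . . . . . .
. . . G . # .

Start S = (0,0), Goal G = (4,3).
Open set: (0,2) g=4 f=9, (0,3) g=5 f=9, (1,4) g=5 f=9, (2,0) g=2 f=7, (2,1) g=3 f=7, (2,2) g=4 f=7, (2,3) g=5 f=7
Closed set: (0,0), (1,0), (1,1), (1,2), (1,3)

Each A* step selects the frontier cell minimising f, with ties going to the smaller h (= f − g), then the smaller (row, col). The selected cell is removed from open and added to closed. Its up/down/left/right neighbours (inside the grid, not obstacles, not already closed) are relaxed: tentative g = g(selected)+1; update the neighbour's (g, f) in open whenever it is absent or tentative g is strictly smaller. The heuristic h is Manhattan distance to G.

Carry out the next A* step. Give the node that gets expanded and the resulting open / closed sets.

step 1: expand (2,3) (f=7, h=2) → closed; open now [(0,2) g=4 f=9, (0,3) g=5 f=9, (1,4) g=5 f=9, (2,0) g=2 f=7, (2,1) g=3 f=7, (2,2) g=4 f=7, (2,4) g=6 f=9, (3,3) g=6 f=7]

expanded=(2,3); open=[(0,2) g=4 f=9, (0,3) g=5 f=9, (1,4) g=5 f=9, (2,0) g=2 f=7, (2,1) g=3 f=7, (2,2) g=4 f=7, (2,4) g=6 f=9, (3,3) g=6 f=7]; closed=[(0,0), (1,0), (1,1), (1,2), (1,3), (2,3)]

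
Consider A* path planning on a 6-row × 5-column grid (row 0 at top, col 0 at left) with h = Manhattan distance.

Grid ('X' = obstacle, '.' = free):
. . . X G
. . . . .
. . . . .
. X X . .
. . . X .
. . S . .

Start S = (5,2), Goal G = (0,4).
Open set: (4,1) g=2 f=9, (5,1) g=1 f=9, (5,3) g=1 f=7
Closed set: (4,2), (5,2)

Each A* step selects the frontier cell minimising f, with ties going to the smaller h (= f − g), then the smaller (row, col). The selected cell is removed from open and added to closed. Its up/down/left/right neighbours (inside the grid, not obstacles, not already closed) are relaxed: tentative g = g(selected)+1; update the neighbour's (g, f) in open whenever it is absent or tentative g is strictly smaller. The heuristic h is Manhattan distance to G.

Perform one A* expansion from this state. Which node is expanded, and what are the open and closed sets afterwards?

step 1: expand (5,3) (f=7, h=6) → closed; open now [(4,1) g=2 f=9, (5,1) g=1 f=9, (5,4) g=2 f=7]

expanded=(5,3); open=[(4,1) g=2 f=9, (5,1) g=1 f=9, (5,4) g=2 f=7]; closed=[(4,2), (5,2), (5,3)]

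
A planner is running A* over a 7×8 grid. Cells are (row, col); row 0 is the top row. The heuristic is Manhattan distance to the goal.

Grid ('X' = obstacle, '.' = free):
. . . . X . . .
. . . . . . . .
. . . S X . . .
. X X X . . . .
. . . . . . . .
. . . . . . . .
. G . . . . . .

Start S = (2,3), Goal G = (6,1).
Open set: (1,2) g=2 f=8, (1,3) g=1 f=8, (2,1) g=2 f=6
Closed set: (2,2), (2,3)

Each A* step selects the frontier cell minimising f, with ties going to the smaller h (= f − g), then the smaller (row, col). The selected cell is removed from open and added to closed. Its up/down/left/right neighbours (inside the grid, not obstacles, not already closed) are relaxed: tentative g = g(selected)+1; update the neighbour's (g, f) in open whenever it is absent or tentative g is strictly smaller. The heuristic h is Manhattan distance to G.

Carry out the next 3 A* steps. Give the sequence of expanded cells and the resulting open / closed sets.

step 1: expand (2,1) (f=6, h=4) → closed; open now [(1,1) g=3 f=8, (1,2) g=2 f=8, (1,3) g=1 f=8, (2,0) g=3 f=8]
step 2: expand (1,1) (f=8, h=5) → closed; open now [(0,1) g=4 f=10, (1,0) g=4 f=10, (1,2) g=2 f=8, (1,3) g=1 f=8, (2,0) g=3 f=8]
step 3: expand (2,0) (f=8, h=5) → closed; open now [(0,1) g=4 f=10, (1,0) g=4 f=10, (1,2) g=2 f=8, (1,3) g=1 f=8, (3,0) g=4 f=8]

order=[(2,1) → (1,1) → (2,0)]; open=[(0,1) g=4 f=10, (1,0) g=4 f=10, (1,2) g=2 f=8, (1,3) g=1 f=8, (3,0) g=4 f=8]; closed=[(1,1), (2,0), (2,1), (2,2), (2,3)]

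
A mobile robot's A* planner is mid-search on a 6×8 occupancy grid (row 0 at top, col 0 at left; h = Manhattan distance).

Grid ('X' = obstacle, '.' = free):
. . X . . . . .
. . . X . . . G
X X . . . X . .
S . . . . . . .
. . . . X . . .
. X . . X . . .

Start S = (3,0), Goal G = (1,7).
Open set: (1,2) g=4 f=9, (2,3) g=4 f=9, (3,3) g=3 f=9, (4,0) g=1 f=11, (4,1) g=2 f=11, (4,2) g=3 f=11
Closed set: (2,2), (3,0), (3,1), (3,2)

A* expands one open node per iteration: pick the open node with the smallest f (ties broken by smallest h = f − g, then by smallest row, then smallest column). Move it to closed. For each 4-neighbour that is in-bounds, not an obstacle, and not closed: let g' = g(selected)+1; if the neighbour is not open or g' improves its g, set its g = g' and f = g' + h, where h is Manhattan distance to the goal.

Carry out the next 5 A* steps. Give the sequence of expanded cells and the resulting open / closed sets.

step 1: expand (1,2) (f=9, h=5) → closed; open now [(1,1) g=5 f=11, (2,3) g=4 f=9, (3,3) g=3 f=9, (4,0) g=1 f=11, (4,1) g=2 f=11, (4,2) g=3 f=11]
step 2: expand (2,3) (f=9, h=5) → closed; open now [(1,1) g=5 f=11, (2,4) g=5 f=9, (3,3) g=3 f=9, (4,0) g=1 f=11, (4,1) g=2 f=11, (4,2) g=3 f=11]
step 3: expand (2,4) (f=9, h=4) → closed; open now [(1,1) g=5 f=11, (1,4) g=6 f=9, (3,3) g=3 f=9, (3,4) g=6 f=11, (4,0) g=1 f=11, (4,1) g=2 f=11, (4,2) g=3 f=11]
step 4: expand (1,4) (f=9, h=3) → closed; open now [(0,4) g=7 f=11, (1,1) g=5 f=11, (1,5) g=7 f=9, (3,3) g=3 f=9, (3,4) g=6 f=11, (4,0) g=1 f=11, (4,1) g=2 f=11, (4,2) g=3 f=11]
step 5: expand (1,5) (f=9, h=2) → closed; open now [(0,4) g=7 f=11, (0,5) g=8 f=11, (1,1) g=5 f=11, (1,6) g=8 f=9, (3,3) g=3 f=9, (3,4) g=6 f=11, (4,0) g=1 f=11, (4,1) g=2 f=11, (4,2) g=3 f=11]

order=[(1,2) → (2,3) → (2,4) → (1,4) → (1,5)]; open=[(0,4) g=7 f=11, (0,5) g=8 f=11, (1,1) g=5 f=11, (1,6) g=8 f=9, (3,3) g=3 f=9, (3,4) g=6 f=11, (4,0) g=1 f=11, (4,1) g=2 f=11, (4,2) g=3 f=11]; closed=[(1,2), (1,4), (1,5), (2,2), (2,3), (2,4), (3,0), (3,1), (3,2)]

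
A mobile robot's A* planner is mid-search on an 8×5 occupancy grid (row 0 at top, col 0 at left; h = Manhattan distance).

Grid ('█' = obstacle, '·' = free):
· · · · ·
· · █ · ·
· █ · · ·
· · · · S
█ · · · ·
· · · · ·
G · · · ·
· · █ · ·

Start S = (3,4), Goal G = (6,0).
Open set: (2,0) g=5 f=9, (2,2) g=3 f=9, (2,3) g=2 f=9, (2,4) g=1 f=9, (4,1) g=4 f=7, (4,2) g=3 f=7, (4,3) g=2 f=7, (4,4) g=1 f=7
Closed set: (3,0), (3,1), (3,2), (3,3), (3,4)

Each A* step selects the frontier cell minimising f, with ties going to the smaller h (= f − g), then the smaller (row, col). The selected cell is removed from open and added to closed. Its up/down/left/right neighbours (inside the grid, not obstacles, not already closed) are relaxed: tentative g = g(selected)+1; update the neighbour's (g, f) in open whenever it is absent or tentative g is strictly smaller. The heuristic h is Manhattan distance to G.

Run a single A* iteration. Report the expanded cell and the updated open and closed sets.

step 1: expand (4,1) (f=7, h=3) → closed; open now [(2,0) g=5 f=9, (2,2) g=3 f=9, (2,3) g=2 f=9, (2,4) g=1 f=9, (4,2) g=3 f=7, (4,3) g=2 f=7, (4,4) g=1 f=7, (5,1) g=5 f=7]

expanded=(4,1); open=[(2,0) g=5 f=9, (2,2) g=3 f=9, (2,3) g=2 f=9, (2,4) g=1 f=9, (4,2) g=3 f=7, (4,3) g=2 f=7, (4,4) g=1 f=7, (5,1) g=5 f=7]; closed=[(3,0), (3,1), (3,2), (3,3), (3,4), (4,1)]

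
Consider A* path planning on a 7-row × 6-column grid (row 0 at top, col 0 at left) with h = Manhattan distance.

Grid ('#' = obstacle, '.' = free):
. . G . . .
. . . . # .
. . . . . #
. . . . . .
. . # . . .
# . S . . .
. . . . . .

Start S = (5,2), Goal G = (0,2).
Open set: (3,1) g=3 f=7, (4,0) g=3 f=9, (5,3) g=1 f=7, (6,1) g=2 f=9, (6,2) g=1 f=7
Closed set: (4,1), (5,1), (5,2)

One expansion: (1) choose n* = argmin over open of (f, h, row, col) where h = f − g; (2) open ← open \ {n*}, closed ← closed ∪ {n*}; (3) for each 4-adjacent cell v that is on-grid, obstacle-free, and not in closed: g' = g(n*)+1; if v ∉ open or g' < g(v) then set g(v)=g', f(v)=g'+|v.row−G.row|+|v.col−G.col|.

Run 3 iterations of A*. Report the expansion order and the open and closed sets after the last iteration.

order=[(3,1) → (2,1) → (1,1)]; open=[(0,1) g=6 f=7, (1,0) g=6 f=9, (1,2) g=6 f=7, (2,0) g=5 f=9, (2,2) g=5 f=7, (3,0) g=4 f=9, (3,2) g=4 f=7, (4,0) g=3 f=9, (5,3) g=1 f=7, (6,1) g=2 f=9, (6,2) g=1 f=7]; closed=[(1,1), (2,1), (3,1), (4,1), (5,1), (5,2)]

step 1: expand (3,1) (f=7, h=4) → closed; open now [(2,1) g=4 f=7, (3,0) g=4 f=9, (3,2) g=4 f=7, (4,0) g=3 f=9, (5,3) g=1 f=7, (6,1) g=2 f=9, (6,2) g=1 f=7]
step 2: expand (2,1) (f=7, h=3) → closed; open now [(1,1) g=5 f=7, (2,0) g=5 f=9, (2,2) g=5 f=7, (3,0) g=4 f=9, (3,2) g=4 f=7, (4,0) g=3 f=9, (5,3) g=1 f=7, (6,1) g=2 f=9, (6,2) g=1 f=7]
step 3: expand (1,1) (f=7, h=2) → closed; open now [(0,1) g=6 f=7, (1,0) g=6 f=9, (1,2) g=6 f=7, (2,0) g=5 f=9, (2,2) g=5 f=7, (3,0) g=4 f=9, (3,2) g=4 f=7, (4,0) g=3 f=9, (5,3) g=1 f=7, (6,1) g=2 f=9, (6,2) g=1 f=7]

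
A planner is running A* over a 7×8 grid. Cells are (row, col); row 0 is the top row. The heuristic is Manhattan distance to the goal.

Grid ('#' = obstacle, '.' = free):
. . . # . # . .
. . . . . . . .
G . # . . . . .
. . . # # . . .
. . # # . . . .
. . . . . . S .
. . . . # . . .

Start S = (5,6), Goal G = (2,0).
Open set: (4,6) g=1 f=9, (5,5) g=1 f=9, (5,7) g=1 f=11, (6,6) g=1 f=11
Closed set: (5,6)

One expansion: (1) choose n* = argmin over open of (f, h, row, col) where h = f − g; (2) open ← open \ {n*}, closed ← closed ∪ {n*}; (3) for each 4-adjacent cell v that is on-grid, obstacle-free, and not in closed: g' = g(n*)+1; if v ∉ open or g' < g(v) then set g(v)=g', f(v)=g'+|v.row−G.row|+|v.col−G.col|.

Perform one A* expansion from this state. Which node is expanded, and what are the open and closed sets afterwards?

expanded=(4,6); open=[(3,6) g=2 f=9, (4,5) g=2 f=9, (4,7) g=2 f=11, (5,5) g=1 f=9, (5,7) g=1 f=11, (6,6) g=1 f=11]; closed=[(4,6), (5,6)]

step 1: expand (4,6) (f=9, h=8) → closed; open now [(3,6) g=2 f=9, (4,5) g=2 f=9, (4,7) g=2 f=11, (5,5) g=1 f=9, (5,7) g=1 f=11, (6,6) g=1 f=11]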